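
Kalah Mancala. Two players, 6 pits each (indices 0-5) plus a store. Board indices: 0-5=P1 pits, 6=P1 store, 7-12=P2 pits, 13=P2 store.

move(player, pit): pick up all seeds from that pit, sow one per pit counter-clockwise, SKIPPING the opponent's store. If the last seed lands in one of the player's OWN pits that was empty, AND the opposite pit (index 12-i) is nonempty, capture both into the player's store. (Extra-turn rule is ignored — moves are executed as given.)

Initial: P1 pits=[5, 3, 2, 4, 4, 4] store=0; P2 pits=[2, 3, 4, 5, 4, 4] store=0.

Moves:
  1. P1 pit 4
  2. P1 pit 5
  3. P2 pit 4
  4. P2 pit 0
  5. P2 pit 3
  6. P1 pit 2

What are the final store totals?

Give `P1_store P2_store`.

Answer: 2 7

Derivation:
Move 1: P1 pit4 -> P1=[5,3,2,4,0,5](1) P2=[3,4,4,5,4,4](0)
Move 2: P1 pit5 -> P1=[5,3,2,4,0,0](2) P2=[4,5,5,6,4,4](0)
Move 3: P2 pit4 -> P1=[6,4,2,4,0,0](2) P2=[4,5,5,6,0,5](1)
Move 4: P2 pit0 -> P1=[6,0,2,4,0,0](2) P2=[0,6,6,7,0,5](6)
Move 5: P2 pit3 -> P1=[7,1,3,5,0,0](2) P2=[0,6,6,0,1,6](7)
Move 6: P1 pit2 -> P1=[7,1,0,6,1,1](2) P2=[0,6,6,0,1,6](7)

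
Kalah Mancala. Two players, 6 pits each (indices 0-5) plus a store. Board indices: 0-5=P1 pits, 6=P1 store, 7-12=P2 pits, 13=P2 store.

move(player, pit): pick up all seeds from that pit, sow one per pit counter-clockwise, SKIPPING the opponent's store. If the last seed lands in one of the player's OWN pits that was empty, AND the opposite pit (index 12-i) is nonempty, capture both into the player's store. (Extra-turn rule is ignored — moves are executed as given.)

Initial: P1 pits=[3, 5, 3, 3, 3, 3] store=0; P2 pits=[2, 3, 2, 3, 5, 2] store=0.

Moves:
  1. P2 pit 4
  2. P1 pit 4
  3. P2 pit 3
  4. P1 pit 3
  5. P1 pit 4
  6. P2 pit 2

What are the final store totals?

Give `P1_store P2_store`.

Move 1: P2 pit4 -> P1=[4,6,4,3,3,3](0) P2=[2,3,2,3,0,3](1)
Move 2: P1 pit4 -> P1=[4,6,4,3,0,4](1) P2=[3,3,2,3,0,3](1)
Move 3: P2 pit3 -> P1=[4,6,4,3,0,4](1) P2=[3,3,2,0,1,4](2)
Move 4: P1 pit3 -> P1=[4,6,4,0,1,5](2) P2=[3,3,2,0,1,4](2)
Move 5: P1 pit4 -> P1=[4,6,4,0,0,6](2) P2=[3,3,2,0,1,4](2)
Move 6: P2 pit2 -> P1=[4,6,4,0,0,6](2) P2=[3,3,0,1,2,4](2)

Answer: 2 2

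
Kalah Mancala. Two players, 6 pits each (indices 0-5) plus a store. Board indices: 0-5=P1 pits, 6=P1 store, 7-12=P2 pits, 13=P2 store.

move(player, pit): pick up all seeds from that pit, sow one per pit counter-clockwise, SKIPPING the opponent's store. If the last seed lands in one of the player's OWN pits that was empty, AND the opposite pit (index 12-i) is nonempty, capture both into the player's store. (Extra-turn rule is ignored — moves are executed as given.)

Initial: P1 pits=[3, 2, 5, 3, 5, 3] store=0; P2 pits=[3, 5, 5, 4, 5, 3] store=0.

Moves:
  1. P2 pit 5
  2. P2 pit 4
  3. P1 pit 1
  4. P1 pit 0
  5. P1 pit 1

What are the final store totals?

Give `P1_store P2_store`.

Move 1: P2 pit5 -> P1=[4,3,5,3,5,3](0) P2=[3,5,5,4,5,0](1)
Move 2: P2 pit4 -> P1=[5,4,6,3,5,3](0) P2=[3,5,5,4,0,1](2)
Move 3: P1 pit1 -> P1=[5,0,7,4,6,4](0) P2=[3,5,5,4,0,1](2)
Move 4: P1 pit0 -> P1=[0,1,8,5,7,5](0) P2=[3,5,5,4,0,1](2)
Move 5: P1 pit1 -> P1=[0,0,9,5,7,5](0) P2=[3,5,5,4,0,1](2)

Answer: 0 2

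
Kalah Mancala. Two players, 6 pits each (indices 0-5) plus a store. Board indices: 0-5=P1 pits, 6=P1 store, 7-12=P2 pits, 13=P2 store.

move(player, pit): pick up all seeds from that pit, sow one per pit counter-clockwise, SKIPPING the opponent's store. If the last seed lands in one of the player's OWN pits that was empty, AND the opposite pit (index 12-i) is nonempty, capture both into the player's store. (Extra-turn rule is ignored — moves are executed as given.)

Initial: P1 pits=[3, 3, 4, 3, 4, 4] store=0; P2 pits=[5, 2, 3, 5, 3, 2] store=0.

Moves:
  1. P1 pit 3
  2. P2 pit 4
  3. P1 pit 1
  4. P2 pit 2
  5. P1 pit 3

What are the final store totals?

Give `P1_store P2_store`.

Answer: 1 1

Derivation:
Move 1: P1 pit3 -> P1=[3,3,4,0,5,5](1) P2=[5,2,3,5,3,2](0)
Move 2: P2 pit4 -> P1=[4,3,4,0,5,5](1) P2=[5,2,3,5,0,3](1)
Move 3: P1 pit1 -> P1=[4,0,5,1,6,5](1) P2=[5,2,3,5,0,3](1)
Move 4: P2 pit2 -> P1=[4,0,5,1,6,5](1) P2=[5,2,0,6,1,4](1)
Move 5: P1 pit3 -> P1=[4,0,5,0,7,5](1) P2=[5,2,0,6,1,4](1)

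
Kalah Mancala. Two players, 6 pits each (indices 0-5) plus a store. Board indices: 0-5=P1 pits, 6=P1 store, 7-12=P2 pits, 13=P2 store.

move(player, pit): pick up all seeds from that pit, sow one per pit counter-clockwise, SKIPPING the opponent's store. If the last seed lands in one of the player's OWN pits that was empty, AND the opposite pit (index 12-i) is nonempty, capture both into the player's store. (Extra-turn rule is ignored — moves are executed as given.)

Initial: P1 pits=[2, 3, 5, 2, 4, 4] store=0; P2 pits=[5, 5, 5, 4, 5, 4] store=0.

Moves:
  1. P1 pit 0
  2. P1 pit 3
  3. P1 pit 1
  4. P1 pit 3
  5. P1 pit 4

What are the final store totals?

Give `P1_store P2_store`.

Answer: 1 0

Derivation:
Move 1: P1 pit0 -> P1=[0,4,6,2,4,4](0) P2=[5,5,5,4,5,4](0)
Move 2: P1 pit3 -> P1=[0,4,6,0,5,5](0) P2=[5,5,5,4,5,4](0)
Move 3: P1 pit1 -> P1=[0,0,7,1,6,6](0) P2=[5,5,5,4,5,4](0)
Move 4: P1 pit3 -> P1=[0,0,7,0,7,6](0) P2=[5,5,5,4,5,4](0)
Move 5: P1 pit4 -> P1=[0,0,7,0,0,7](1) P2=[6,6,6,5,6,4](0)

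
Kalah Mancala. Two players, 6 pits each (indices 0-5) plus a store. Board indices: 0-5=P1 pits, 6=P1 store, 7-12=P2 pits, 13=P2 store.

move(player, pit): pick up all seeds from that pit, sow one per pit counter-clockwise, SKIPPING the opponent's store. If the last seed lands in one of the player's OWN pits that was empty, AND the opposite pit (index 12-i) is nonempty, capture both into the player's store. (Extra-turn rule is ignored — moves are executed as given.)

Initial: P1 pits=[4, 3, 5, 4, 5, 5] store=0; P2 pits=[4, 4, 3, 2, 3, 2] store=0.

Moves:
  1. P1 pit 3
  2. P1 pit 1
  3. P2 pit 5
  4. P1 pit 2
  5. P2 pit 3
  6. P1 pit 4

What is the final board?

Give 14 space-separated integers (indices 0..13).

Answer: 0 0 0 2 0 8 3 7 6 4 1 5 1 7

Derivation:
Move 1: P1 pit3 -> P1=[4,3,5,0,6,6](1) P2=[5,4,3,2,3,2](0)
Move 2: P1 pit1 -> P1=[4,0,6,1,7,6](1) P2=[5,4,3,2,3,2](0)
Move 3: P2 pit5 -> P1=[5,0,6,1,7,6](1) P2=[5,4,3,2,3,0](1)
Move 4: P1 pit2 -> P1=[5,0,0,2,8,7](2) P2=[6,5,3,2,3,0](1)
Move 5: P2 pit3 -> P1=[0,0,0,2,8,7](2) P2=[6,5,3,0,4,0](7)
Move 6: P1 pit4 -> P1=[0,0,0,2,0,8](3) P2=[7,6,4,1,5,1](7)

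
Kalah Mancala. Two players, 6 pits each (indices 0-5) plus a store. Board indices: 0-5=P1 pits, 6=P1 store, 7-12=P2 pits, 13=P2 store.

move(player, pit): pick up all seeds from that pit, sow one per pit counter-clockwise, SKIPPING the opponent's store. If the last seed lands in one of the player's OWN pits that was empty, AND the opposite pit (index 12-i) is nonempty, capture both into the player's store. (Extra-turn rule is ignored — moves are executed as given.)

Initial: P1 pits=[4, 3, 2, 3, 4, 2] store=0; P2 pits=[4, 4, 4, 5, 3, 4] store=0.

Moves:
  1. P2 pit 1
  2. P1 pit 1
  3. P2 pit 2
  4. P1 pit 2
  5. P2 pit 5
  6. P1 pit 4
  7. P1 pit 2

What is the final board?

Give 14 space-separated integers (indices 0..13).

Answer: 6 1 0 7 0 4 1 5 1 1 8 6 0 2

Derivation:
Move 1: P2 pit1 -> P1=[4,3,2,3,4,2](0) P2=[4,0,5,6,4,5](0)
Move 2: P1 pit1 -> P1=[4,0,3,4,5,2](0) P2=[4,0,5,6,4,5](0)
Move 3: P2 pit2 -> P1=[5,0,3,4,5,2](0) P2=[4,0,0,7,5,6](1)
Move 4: P1 pit2 -> P1=[5,0,0,5,6,3](0) P2=[4,0,0,7,5,6](1)
Move 5: P2 pit5 -> P1=[6,1,1,6,7,3](0) P2=[4,0,0,7,5,0](2)
Move 6: P1 pit4 -> P1=[6,1,1,6,0,4](1) P2=[5,1,1,8,6,0](2)
Move 7: P1 pit2 -> P1=[6,1,0,7,0,4](1) P2=[5,1,1,8,6,0](2)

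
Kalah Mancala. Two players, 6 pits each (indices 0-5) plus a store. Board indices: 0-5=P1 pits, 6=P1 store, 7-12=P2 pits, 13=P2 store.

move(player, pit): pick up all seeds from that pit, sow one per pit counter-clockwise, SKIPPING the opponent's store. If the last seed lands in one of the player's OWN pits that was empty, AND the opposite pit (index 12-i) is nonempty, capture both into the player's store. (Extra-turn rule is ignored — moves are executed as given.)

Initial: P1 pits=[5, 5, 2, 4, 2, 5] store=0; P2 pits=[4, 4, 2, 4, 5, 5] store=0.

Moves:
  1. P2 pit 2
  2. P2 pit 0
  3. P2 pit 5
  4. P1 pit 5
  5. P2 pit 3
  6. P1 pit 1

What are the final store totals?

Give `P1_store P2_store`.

Move 1: P2 pit2 -> P1=[5,5,2,4,2,5](0) P2=[4,4,0,5,6,5](0)
Move 2: P2 pit0 -> P1=[5,5,2,4,2,5](0) P2=[0,5,1,6,7,5](0)
Move 3: P2 pit5 -> P1=[6,6,3,5,2,5](0) P2=[0,5,1,6,7,0](1)
Move 4: P1 pit5 -> P1=[6,6,3,5,2,0](1) P2=[1,6,2,7,7,0](1)
Move 5: P2 pit3 -> P1=[7,7,4,6,2,0](1) P2=[1,6,2,0,8,1](2)
Move 6: P1 pit1 -> P1=[7,0,5,7,3,1](2) P2=[2,7,2,0,8,1](2)

Answer: 2 2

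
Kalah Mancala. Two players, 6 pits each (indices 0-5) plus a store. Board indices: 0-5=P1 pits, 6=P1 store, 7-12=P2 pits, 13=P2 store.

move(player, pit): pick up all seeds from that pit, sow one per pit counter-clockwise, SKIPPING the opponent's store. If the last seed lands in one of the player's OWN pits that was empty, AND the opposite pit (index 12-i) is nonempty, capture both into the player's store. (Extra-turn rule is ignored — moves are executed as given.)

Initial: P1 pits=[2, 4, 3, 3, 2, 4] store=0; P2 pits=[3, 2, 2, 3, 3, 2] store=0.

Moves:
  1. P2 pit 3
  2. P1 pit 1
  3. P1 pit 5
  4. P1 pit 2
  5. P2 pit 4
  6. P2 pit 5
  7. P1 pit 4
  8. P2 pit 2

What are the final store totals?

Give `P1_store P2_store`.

Answer: 3 8

Derivation:
Move 1: P2 pit3 -> P1=[2,4,3,3,2,4](0) P2=[3,2,2,0,4,3](1)
Move 2: P1 pit1 -> P1=[2,0,4,4,3,5](0) P2=[3,2,2,0,4,3](1)
Move 3: P1 pit5 -> P1=[2,0,4,4,3,0](1) P2=[4,3,3,1,4,3](1)
Move 4: P1 pit2 -> P1=[2,0,0,5,4,1](2) P2=[4,3,3,1,4,3](1)
Move 5: P2 pit4 -> P1=[3,1,0,5,4,1](2) P2=[4,3,3,1,0,4](2)
Move 6: P2 pit5 -> P1=[4,2,1,5,4,1](2) P2=[4,3,3,1,0,0](3)
Move 7: P1 pit4 -> P1=[4,2,1,5,0,2](3) P2=[5,4,3,1,0,0](3)
Move 8: P2 pit2 -> P1=[0,2,1,5,0,2](3) P2=[5,4,0,2,1,0](8)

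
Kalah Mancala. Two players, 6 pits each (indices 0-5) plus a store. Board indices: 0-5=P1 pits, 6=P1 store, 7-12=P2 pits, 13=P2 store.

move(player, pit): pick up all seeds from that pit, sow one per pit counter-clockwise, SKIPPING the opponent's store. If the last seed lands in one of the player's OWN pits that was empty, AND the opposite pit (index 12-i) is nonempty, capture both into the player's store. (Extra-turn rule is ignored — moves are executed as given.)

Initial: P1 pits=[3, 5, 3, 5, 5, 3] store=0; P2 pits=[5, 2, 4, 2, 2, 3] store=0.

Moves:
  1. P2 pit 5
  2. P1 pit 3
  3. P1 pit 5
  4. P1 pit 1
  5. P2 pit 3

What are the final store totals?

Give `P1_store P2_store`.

Move 1: P2 pit5 -> P1=[4,6,3,5,5,3](0) P2=[5,2,4,2,2,0](1)
Move 2: P1 pit3 -> P1=[4,6,3,0,6,4](1) P2=[6,3,4,2,2,0](1)
Move 3: P1 pit5 -> P1=[4,6,3,0,6,0](2) P2=[7,4,5,2,2,0](1)
Move 4: P1 pit1 -> P1=[4,0,4,1,7,1](3) P2=[8,4,5,2,2,0](1)
Move 5: P2 pit3 -> P1=[0,0,4,1,7,1](3) P2=[8,4,5,0,3,0](6)

Answer: 3 6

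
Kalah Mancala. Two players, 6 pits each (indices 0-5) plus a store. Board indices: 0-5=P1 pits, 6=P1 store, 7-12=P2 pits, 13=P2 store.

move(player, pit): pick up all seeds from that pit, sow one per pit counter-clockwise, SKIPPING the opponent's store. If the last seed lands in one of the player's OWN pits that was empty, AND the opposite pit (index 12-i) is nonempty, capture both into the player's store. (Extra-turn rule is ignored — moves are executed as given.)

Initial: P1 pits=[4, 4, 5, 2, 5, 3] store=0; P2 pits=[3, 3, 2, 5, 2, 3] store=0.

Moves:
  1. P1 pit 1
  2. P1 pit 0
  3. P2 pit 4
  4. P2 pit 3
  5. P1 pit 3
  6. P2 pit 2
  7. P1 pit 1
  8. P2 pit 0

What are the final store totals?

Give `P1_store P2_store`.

Answer: 1 2

Derivation:
Move 1: P1 pit1 -> P1=[4,0,6,3,6,4](0) P2=[3,3,2,5,2,3](0)
Move 2: P1 pit0 -> P1=[0,1,7,4,7,4](0) P2=[3,3,2,5,2,3](0)
Move 3: P2 pit4 -> P1=[0,1,7,4,7,4](0) P2=[3,3,2,5,0,4](1)
Move 4: P2 pit3 -> P1=[1,2,7,4,7,4](0) P2=[3,3,2,0,1,5](2)
Move 5: P1 pit3 -> P1=[1,2,7,0,8,5](1) P2=[4,3,2,0,1,5](2)
Move 6: P2 pit2 -> P1=[1,2,7,0,8,5](1) P2=[4,3,0,1,2,5](2)
Move 7: P1 pit1 -> P1=[1,0,8,1,8,5](1) P2=[4,3,0,1,2,5](2)
Move 8: P2 pit0 -> P1=[1,0,8,1,8,5](1) P2=[0,4,1,2,3,5](2)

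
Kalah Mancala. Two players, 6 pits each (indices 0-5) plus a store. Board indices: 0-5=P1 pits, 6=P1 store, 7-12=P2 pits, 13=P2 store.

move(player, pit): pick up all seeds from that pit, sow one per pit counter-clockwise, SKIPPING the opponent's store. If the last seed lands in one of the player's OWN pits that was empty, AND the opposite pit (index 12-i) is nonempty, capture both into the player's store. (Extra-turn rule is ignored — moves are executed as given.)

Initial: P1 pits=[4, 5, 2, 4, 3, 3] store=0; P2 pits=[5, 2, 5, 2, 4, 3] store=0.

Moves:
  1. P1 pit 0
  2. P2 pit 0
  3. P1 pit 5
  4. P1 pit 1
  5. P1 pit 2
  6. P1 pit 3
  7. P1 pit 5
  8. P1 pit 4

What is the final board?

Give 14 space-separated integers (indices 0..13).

Answer: 0 0 0 0 0 1 6 5 7 8 5 6 4 0

Derivation:
Move 1: P1 pit0 -> P1=[0,6,3,5,4,3](0) P2=[5,2,5,2,4,3](0)
Move 2: P2 pit0 -> P1=[0,6,3,5,4,3](0) P2=[0,3,6,3,5,4](0)
Move 3: P1 pit5 -> P1=[0,6,3,5,4,0](1) P2=[1,4,6,3,5,4](0)
Move 4: P1 pit1 -> P1=[0,0,4,6,5,1](2) P2=[2,4,6,3,5,4](0)
Move 5: P1 pit2 -> P1=[0,0,0,7,6,2](3) P2=[2,4,6,3,5,4](0)
Move 6: P1 pit3 -> P1=[0,0,0,0,7,3](4) P2=[3,5,7,4,5,4](0)
Move 7: P1 pit5 -> P1=[0,0,0,0,7,0](5) P2=[4,6,7,4,5,4](0)
Move 8: P1 pit4 -> P1=[0,0,0,0,0,1](6) P2=[5,7,8,5,6,4](0)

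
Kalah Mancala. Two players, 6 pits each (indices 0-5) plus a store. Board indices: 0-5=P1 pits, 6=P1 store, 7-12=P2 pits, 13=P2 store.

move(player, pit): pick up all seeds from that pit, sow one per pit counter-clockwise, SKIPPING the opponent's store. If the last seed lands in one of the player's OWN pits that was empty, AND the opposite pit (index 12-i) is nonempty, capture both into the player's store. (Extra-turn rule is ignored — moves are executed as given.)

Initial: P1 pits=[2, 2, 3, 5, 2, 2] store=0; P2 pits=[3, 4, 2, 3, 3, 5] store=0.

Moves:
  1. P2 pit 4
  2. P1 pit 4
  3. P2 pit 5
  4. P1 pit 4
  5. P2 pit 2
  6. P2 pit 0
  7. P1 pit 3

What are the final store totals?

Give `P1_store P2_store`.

Answer: 2 6

Derivation:
Move 1: P2 pit4 -> P1=[3,2,3,5,2,2](0) P2=[3,4,2,3,0,6](1)
Move 2: P1 pit4 -> P1=[3,2,3,5,0,3](1) P2=[3,4,2,3,0,6](1)
Move 3: P2 pit5 -> P1=[4,3,4,6,1,3](1) P2=[3,4,2,3,0,0](2)
Move 4: P1 pit4 -> P1=[4,3,4,6,0,4](1) P2=[3,4,2,3,0,0](2)
Move 5: P2 pit2 -> P1=[4,0,4,6,0,4](1) P2=[3,4,0,4,0,0](6)
Move 6: P2 pit0 -> P1=[4,0,4,6,0,4](1) P2=[0,5,1,5,0,0](6)
Move 7: P1 pit3 -> P1=[4,0,4,0,1,5](2) P2=[1,6,2,5,0,0](6)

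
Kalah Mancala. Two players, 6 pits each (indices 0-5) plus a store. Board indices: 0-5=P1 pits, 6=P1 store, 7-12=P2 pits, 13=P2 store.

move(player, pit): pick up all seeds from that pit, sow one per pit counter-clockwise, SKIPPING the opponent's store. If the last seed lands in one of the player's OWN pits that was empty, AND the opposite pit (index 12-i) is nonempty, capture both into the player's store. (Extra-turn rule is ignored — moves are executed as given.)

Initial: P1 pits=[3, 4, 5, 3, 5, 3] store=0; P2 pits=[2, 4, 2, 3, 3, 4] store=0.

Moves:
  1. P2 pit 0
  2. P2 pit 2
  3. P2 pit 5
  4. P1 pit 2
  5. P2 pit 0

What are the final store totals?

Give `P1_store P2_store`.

Move 1: P2 pit0 -> P1=[3,4,5,3,5,3](0) P2=[0,5,3,3,3,4](0)
Move 2: P2 pit2 -> P1=[3,4,5,3,5,3](0) P2=[0,5,0,4,4,5](0)
Move 3: P2 pit5 -> P1=[4,5,6,4,5,3](0) P2=[0,5,0,4,4,0](1)
Move 4: P1 pit2 -> P1=[4,5,0,5,6,4](1) P2=[1,6,0,4,4,0](1)
Move 5: P2 pit0 -> P1=[4,5,0,5,6,4](1) P2=[0,7,0,4,4,0](1)

Answer: 1 1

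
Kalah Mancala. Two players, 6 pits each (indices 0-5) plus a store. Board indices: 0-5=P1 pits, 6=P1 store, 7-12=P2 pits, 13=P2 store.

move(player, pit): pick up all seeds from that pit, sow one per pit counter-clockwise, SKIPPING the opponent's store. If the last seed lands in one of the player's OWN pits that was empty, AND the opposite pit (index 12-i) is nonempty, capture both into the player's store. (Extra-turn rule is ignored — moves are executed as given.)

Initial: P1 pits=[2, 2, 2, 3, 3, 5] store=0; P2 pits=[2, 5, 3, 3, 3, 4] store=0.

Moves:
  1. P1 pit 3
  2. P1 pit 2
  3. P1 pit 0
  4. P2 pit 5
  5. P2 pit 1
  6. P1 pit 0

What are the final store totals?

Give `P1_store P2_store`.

Move 1: P1 pit3 -> P1=[2,2,2,0,4,6](1) P2=[2,5,3,3,3,4](0)
Move 2: P1 pit2 -> P1=[2,2,0,1,5,6](1) P2=[2,5,3,3,3,4](0)
Move 3: P1 pit0 -> P1=[0,3,0,1,5,6](5) P2=[2,5,3,0,3,4](0)
Move 4: P2 pit5 -> P1=[1,4,1,1,5,6](5) P2=[2,5,3,0,3,0](1)
Move 5: P2 pit1 -> P1=[1,4,1,1,5,6](5) P2=[2,0,4,1,4,1](2)
Move 6: P1 pit0 -> P1=[0,5,1,1,5,6](5) P2=[2,0,4,1,4,1](2)

Answer: 5 2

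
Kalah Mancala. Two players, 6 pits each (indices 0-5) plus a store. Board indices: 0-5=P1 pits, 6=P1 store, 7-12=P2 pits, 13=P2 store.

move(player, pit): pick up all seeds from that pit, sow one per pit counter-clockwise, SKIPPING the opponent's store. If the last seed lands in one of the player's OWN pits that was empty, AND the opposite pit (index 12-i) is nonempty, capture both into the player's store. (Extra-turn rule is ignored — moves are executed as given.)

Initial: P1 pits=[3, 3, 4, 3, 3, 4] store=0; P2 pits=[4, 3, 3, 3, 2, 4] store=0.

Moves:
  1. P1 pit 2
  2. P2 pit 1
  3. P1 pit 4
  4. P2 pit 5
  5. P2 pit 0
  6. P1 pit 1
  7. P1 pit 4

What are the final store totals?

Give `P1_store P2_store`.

Move 1: P1 pit2 -> P1=[3,3,0,4,4,5](1) P2=[4,3,3,3,2,4](0)
Move 2: P2 pit1 -> P1=[3,3,0,4,4,5](1) P2=[4,0,4,4,3,4](0)
Move 3: P1 pit4 -> P1=[3,3,0,4,0,6](2) P2=[5,1,4,4,3,4](0)
Move 4: P2 pit5 -> P1=[4,4,1,4,0,6](2) P2=[5,1,4,4,3,0](1)
Move 5: P2 pit0 -> P1=[0,4,1,4,0,6](2) P2=[0,2,5,5,4,0](6)
Move 6: P1 pit1 -> P1=[0,0,2,5,1,7](2) P2=[0,2,5,5,4,0](6)
Move 7: P1 pit4 -> P1=[0,0,2,5,0,8](2) P2=[0,2,5,5,4,0](6)

Answer: 2 6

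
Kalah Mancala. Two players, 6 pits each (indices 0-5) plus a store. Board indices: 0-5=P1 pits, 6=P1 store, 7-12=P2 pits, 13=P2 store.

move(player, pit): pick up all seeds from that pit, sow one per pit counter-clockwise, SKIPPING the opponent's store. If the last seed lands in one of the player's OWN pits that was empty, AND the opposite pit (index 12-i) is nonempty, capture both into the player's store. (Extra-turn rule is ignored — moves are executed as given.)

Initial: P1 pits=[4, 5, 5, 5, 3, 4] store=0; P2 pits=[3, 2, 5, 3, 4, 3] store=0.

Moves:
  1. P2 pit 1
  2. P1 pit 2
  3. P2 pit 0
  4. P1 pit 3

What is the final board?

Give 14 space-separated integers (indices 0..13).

Answer: 4 5 0 0 5 6 2 1 2 8 5 5 3 0

Derivation:
Move 1: P2 pit1 -> P1=[4,5,5,5,3,4](0) P2=[3,0,6,4,4,3](0)
Move 2: P1 pit2 -> P1=[4,5,0,6,4,5](1) P2=[4,0,6,4,4,3](0)
Move 3: P2 pit0 -> P1=[4,5,0,6,4,5](1) P2=[0,1,7,5,5,3](0)
Move 4: P1 pit3 -> P1=[4,5,0,0,5,6](2) P2=[1,2,8,5,5,3](0)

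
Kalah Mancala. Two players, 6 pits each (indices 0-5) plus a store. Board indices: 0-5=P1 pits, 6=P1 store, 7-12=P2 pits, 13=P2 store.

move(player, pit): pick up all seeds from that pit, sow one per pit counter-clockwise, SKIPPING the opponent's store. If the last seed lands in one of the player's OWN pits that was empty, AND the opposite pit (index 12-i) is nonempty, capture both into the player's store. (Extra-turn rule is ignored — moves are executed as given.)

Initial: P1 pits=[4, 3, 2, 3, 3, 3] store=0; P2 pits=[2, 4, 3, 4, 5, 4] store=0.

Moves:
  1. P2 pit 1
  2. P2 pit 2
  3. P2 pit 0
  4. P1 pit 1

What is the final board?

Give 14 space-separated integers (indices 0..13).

Answer: 4 0 3 1 4 3 0 0 1 0 6 7 6 5

Derivation:
Move 1: P2 pit1 -> P1=[4,3,2,3,3,3](0) P2=[2,0,4,5,6,5](0)
Move 2: P2 pit2 -> P1=[4,3,2,3,3,3](0) P2=[2,0,0,6,7,6](1)
Move 3: P2 pit0 -> P1=[4,3,2,0,3,3](0) P2=[0,1,0,6,7,6](5)
Move 4: P1 pit1 -> P1=[4,0,3,1,4,3](0) P2=[0,1,0,6,7,6](5)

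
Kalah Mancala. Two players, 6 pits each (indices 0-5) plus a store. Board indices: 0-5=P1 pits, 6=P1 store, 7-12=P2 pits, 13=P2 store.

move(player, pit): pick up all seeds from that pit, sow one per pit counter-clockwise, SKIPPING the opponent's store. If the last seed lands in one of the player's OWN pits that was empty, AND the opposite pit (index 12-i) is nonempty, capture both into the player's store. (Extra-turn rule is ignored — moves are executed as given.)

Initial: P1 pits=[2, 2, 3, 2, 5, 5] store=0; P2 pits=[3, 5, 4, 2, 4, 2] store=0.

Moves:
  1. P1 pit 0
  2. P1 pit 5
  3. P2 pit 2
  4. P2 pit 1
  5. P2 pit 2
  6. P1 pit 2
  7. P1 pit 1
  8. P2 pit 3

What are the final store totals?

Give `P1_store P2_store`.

Move 1: P1 pit0 -> P1=[0,3,4,2,5,5](0) P2=[3,5,4,2,4,2](0)
Move 2: P1 pit5 -> P1=[0,3,4,2,5,0](1) P2=[4,6,5,3,4,2](0)
Move 3: P2 pit2 -> P1=[1,3,4,2,5,0](1) P2=[4,6,0,4,5,3](1)
Move 4: P2 pit1 -> P1=[2,3,4,2,5,0](1) P2=[4,0,1,5,6,4](2)
Move 5: P2 pit2 -> P1=[2,3,4,2,5,0](1) P2=[4,0,0,6,6,4](2)
Move 6: P1 pit2 -> P1=[2,3,0,3,6,1](2) P2=[4,0,0,6,6,4](2)
Move 7: P1 pit1 -> P1=[2,0,1,4,7,1](2) P2=[4,0,0,6,6,4](2)
Move 8: P2 pit3 -> P1=[3,1,2,4,7,1](2) P2=[4,0,0,0,7,5](3)

Answer: 2 3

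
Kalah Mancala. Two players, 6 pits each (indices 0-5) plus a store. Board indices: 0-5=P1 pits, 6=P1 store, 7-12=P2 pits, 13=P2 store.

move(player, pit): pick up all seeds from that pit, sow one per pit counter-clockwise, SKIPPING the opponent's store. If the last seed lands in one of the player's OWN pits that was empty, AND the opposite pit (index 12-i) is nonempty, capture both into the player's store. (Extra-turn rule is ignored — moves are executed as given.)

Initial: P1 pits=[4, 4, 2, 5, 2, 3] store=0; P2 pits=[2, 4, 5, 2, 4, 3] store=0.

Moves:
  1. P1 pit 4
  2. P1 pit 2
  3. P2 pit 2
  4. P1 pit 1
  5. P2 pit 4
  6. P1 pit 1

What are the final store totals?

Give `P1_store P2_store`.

Move 1: P1 pit4 -> P1=[4,4,2,5,0,4](1) P2=[2,4,5,2,4,3](0)
Move 2: P1 pit2 -> P1=[4,4,0,6,0,4](6) P2=[2,0,5,2,4,3](0)
Move 3: P2 pit2 -> P1=[5,4,0,6,0,4](6) P2=[2,0,0,3,5,4](1)
Move 4: P1 pit1 -> P1=[5,0,1,7,1,5](6) P2=[2,0,0,3,5,4](1)
Move 5: P2 pit4 -> P1=[6,1,2,7,1,5](6) P2=[2,0,0,3,0,5](2)
Move 6: P1 pit1 -> P1=[6,0,3,7,1,5](6) P2=[2,0,0,3,0,5](2)

Answer: 6 2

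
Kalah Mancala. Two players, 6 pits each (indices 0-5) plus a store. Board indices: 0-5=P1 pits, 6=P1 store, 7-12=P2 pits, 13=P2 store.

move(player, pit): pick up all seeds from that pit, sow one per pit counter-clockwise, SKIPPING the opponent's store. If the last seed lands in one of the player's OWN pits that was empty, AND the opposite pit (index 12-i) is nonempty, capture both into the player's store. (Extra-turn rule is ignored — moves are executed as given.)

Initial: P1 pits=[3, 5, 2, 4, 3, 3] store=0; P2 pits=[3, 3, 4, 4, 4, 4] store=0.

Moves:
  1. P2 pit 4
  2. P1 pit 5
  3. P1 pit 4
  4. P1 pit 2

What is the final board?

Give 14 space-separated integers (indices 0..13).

Move 1: P2 pit4 -> P1=[4,6,2,4,3,3](0) P2=[3,3,4,4,0,5](1)
Move 2: P1 pit5 -> P1=[4,6,2,4,3,0](1) P2=[4,4,4,4,0,5](1)
Move 3: P1 pit4 -> P1=[4,6,2,4,0,1](2) P2=[5,4,4,4,0,5](1)
Move 4: P1 pit2 -> P1=[4,6,0,5,0,1](7) P2=[5,0,4,4,0,5](1)

Answer: 4 6 0 5 0 1 7 5 0 4 4 0 5 1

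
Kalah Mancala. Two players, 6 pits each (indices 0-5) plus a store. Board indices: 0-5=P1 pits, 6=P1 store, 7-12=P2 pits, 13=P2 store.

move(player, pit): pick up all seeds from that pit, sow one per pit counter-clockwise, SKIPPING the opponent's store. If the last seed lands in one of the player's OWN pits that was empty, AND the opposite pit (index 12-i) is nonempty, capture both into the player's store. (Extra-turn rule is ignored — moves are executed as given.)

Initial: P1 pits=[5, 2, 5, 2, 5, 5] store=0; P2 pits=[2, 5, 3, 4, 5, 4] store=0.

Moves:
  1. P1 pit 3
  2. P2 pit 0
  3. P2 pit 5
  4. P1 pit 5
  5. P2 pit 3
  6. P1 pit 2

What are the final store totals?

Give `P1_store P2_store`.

Move 1: P1 pit3 -> P1=[5,2,5,0,6,6](0) P2=[2,5,3,4,5,4](0)
Move 2: P2 pit0 -> P1=[5,2,5,0,6,6](0) P2=[0,6,4,4,5,4](0)
Move 3: P2 pit5 -> P1=[6,3,6,0,6,6](0) P2=[0,6,4,4,5,0](1)
Move 4: P1 pit5 -> P1=[6,3,6,0,6,0](1) P2=[1,7,5,5,6,0](1)
Move 5: P2 pit3 -> P1=[7,4,6,0,6,0](1) P2=[1,7,5,0,7,1](2)
Move 6: P1 pit2 -> P1=[7,4,0,1,7,1](2) P2=[2,8,5,0,7,1](2)

Answer: 2 2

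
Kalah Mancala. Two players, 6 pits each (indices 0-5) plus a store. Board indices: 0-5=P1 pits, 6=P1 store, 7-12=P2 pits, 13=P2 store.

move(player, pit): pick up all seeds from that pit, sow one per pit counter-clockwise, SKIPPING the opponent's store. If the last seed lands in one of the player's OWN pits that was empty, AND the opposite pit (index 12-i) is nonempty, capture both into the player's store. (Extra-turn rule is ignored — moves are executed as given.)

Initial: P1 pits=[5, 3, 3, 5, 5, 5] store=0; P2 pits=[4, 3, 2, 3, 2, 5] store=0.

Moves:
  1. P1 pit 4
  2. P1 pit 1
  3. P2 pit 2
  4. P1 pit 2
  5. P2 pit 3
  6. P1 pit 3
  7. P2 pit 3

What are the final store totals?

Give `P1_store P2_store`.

Move 1: P1 pit4 -> P1=[5,3,3,5,0,6](1) P2=[5,4,3,3,2,5](0)
Move 2: P1 pit1 -> P1=[5,0,4,6,0,6](6) P2=[5,0,3,3,2,5](0)
Move 3: P2 pit2 -> P1=[5,0,4,6,0,6](6) P2=[5,0,0,4,3,6](0)
Move 4: P1 pit2 -> P1=[5,0,0,7,1,7](7) P2=[5,0,0,4,3,6](0)
Move 5: P2 pit3 -> P1=[6,0,0,7,1,7](7) P2=[5,0,0,0,4,7](1)
Move 6: P1 pit3 -> P1=[6,0,0,0,2,8](8) P2=[6,1,1,1,4,7](1)
Move 7: P2 pit3 -> P1=[6,0,0,0,2,8](8) P2=[6,1,1,0,5,7](1)

Answer: 8 1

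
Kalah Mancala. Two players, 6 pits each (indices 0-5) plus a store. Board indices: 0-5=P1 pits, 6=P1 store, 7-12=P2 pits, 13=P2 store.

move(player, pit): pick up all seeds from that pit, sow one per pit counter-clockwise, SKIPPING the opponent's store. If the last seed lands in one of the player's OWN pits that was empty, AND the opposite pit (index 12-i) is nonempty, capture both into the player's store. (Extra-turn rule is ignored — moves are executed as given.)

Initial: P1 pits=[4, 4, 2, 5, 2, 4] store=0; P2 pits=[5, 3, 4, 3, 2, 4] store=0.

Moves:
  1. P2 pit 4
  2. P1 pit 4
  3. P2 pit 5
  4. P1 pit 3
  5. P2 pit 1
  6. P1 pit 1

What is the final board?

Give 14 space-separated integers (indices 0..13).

Move 1: P2 pit4 -> P1=[4,4,2,5,2,4](0) P2=[5,3,4,3,0,5](1)
Move 2: P1 pit4 -> P1=[4,4,2,5,0,5](1) P2=[5,3,4,3,0,5](1)
Move 3: P2 pit5 -> P1=[5,5,3,6,0,5](1) P2=[5,3,4,3,0,0](2)
Move 4: P1 pit3 -> P1=[5,5,3,0,1,6](2) P2=[6,4,5,3,0,0](2)
Move 5: P2 pit1 -> P1=[0,5,3,0,1,6](2) P2=[6,0,6,4,1,0](8)
Move 6: P1 pit1 -> P1=[0,0,4,1,2,7](3) P2=[6,0,6,4,1,0](8)

Answer: 0 0 4 1 2 7 3 6 0 6 4 1 0 8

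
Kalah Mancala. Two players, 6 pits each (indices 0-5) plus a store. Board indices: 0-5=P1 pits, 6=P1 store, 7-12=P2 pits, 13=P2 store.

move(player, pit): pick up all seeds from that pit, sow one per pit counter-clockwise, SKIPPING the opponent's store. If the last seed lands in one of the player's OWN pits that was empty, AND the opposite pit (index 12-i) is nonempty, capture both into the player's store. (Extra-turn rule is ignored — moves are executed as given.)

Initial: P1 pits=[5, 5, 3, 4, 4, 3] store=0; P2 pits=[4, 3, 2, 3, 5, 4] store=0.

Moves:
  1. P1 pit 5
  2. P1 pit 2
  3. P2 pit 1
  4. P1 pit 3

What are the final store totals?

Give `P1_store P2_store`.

Move 1: P1 pit5 -> P1=[5,5,3,4,4,0](1) P2=[5,4,2,3,5,4](0)
Move 2: P1 pit2 -> P1=[5,5,0,5,5,0](7) P2=[0,4,2,3,5,4](0)
Move 3: P2 pit1 -> P1=[5,5,0,5,5,0](7) P2=[0,0,3,4,6,5](0)
Move 4: P1 pit3 -> P1=[5,5,0,0,6,1](8) P2=[1,1,3,4,6,5](0)

Answer: 8 0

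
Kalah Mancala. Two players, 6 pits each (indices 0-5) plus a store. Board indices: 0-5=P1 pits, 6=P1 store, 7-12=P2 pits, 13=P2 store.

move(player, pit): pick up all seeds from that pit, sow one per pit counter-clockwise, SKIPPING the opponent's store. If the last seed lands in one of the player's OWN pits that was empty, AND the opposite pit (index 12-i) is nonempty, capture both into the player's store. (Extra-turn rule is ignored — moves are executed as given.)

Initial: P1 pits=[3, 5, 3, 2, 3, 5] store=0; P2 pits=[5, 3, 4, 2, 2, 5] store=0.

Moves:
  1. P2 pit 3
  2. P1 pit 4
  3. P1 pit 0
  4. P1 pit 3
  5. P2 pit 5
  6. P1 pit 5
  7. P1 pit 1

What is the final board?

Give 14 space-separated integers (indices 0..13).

Answer: 1 0 6 2 3 1 4 8 5 5 1 4 1 1

Derivation:
Move 1: P2 pit3 -> P1=[3,5,3,2,3,5](0) P2=[5,3,4,0,3,6](0)
Move 2: P1 pit4 -> P1=[3,5,3,2,0,6](1) P2=[6,3,4,0,3,6](0)
Move 3: P1 pit0 -> P1=[0,6,4,3,0,6](1) P2=[6,3,4,0,3,6](0)
Move 4: P1 pit3 -> P1=[0,6,4,0,1,7](2) P2=[6,3,4,0,3,6](0)
Move 5: P2 pit5 -> P1=[1,7,5,1,2,7](2) P2=[6,3,4,0,3,0](1)
Move 6: P1 pit5 -> P1=[1,7,5,1,2,0](3) P2=[7,4,5,1,4,1](1)
Move 7: P1 pit1 -> P1=[1,0,6,2,3,1](4) P2=[8,5,5,1,4,1](1)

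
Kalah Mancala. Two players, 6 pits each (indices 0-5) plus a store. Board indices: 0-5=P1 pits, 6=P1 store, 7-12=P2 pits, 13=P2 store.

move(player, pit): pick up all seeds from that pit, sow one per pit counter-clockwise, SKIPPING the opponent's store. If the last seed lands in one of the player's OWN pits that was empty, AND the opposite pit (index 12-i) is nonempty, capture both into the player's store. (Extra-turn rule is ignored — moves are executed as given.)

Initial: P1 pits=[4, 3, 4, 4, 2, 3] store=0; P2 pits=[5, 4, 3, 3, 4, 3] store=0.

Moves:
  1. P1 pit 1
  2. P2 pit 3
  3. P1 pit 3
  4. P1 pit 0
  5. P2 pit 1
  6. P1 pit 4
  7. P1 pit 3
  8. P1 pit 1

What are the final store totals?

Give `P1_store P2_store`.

Answer: 4 2

Derivation:
Move 1: P1 pit1 -> P1=[4,0,5,5,3,3](0) P2=[5,4,3,3,4,3](0)
Move 2: P2 pit3 -> P1=[4,0,5,5,3,3](0) P2=[5,4,3,0,5,4](1)
Move 3: P1 pit3 -> P1=[4,0,5,0,4,4](1) P2=[6,5,3,0,5,4](1)
Move 4: P1 pit0 -> P1=[0,1,6,1,5,4](1) P2=[6,5,3,0,5,4](1)
Move 5: P2 pit1 -> P1=[0,1,6,1,5,4](1) P2=[6,0,4,1,6,5](2)
Move 6: P1 pit4 -> P1=[0,1,6,1,0,5](2) P2=[7,1,5,1,6,5](2)
Move 7: P1 pit3 -> P1=[0,1,6,0,0,5](4) P2=[7,0,5,1,6,5](2)
Move 8: P1 pit1 -> P1=[0,0,7,0,0,5](4) P2=[7,0,5,1,6,5](2)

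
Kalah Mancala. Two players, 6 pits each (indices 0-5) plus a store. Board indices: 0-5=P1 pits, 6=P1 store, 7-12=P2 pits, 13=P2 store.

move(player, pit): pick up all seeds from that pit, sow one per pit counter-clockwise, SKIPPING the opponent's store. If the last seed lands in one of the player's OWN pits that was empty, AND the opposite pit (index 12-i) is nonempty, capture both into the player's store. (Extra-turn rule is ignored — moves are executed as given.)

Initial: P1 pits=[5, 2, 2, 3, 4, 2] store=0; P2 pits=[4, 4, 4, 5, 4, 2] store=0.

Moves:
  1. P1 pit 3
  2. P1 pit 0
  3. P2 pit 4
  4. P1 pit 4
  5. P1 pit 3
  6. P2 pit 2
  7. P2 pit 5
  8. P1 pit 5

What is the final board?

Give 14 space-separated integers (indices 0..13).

Answer: 3 5 4 0 0 0 9 6 1 1 8 1 0 3

Derivation:
Move 1: P1 pit3 -> P1=[5,2,2,0,5,3](1) P2=[4,4,4,5,4,2](0)
Move 2: P1 pit0 -> P1=[0,3,3,1,6,4](1) P2=[4,4,4,5,4,2](0)
Move 3: P2 pit4 -> P1=[1,4,3,1,6,4](1) P2=[4,4,4,5,0,3](1)
Move 4: P1 pit4 -> P1=[1,4,3,1,0,5](2) P2=[5,5,5,6,0,3](1)
Move 5: P1 pit3 -> P1=[1,4,3,0,0,5](8) P2=[5,0,5,6,0,3](1)
Move 6: P2 pit2 -> P1=[2,4,3,0,0,5](8) P2=[5,0,0,7,1,4](2)
Move 7: P2 pit5 -> P1=[3,5,4,0,0,5](8) P2=[5,0,0,7,1,0](3)
Move 8: P1 pit5 -> P1=[3,5,4,0,0,0](9) P2=[6,1,1,8,1,0](3)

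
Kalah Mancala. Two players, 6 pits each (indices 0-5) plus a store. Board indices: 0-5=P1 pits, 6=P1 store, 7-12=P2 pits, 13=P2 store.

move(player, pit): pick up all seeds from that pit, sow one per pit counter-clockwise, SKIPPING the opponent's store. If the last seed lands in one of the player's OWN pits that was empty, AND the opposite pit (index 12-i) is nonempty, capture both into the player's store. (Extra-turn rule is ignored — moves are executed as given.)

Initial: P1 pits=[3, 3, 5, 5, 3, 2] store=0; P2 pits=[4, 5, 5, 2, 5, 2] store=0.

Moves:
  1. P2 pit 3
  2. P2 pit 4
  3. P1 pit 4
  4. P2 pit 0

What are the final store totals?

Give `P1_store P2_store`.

Move 1: P2 pit3 -> P1=[3,3,5,5,3,2](0) P2=[4,5,5,0,6,3](0)
Move 2: P2 pit4 -> P1=[4,4,6,6,3,2](0) P2=[4,5,5,0,0,4](1)
Move 3: P1 pit4 -> P1=[4,4,6,6,0,3](1) P2=[5,5,5,0,0,4](1)
Move 4: P2 pit0 -> P1=[4,4,6,6,0,3](1) P2=[0,6,6,1,1,5](1)

Answer: 1 1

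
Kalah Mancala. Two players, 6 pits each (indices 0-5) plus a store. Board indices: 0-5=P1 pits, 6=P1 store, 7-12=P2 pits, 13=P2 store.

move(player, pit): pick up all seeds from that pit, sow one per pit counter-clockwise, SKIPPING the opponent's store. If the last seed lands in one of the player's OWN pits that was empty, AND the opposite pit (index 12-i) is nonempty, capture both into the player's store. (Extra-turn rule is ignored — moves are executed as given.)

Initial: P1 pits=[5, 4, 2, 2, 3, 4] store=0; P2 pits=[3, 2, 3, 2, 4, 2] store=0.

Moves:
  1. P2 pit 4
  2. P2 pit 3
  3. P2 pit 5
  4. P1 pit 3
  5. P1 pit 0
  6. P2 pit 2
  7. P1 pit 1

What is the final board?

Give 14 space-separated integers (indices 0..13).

Answer: 0 0 5 2 6 7 2 5 3 0 1 2 1 2

Derivation:
Move 1: P2 pit4 -> P1=[6,5,2,2,3,4](0) P2=[3,2,3,2,0,3](1)
Move 2: P2 pit3 -> P1=[6,5,2,2,3,4](0) P2=[3,2,3,0,1,4](1)
Move 3: P2 pit5 -> P1=[7,6,3,2,3,4](0) P2=[3,2,3,0,1,0](2)
Move 4: P1 pit3 -> P1=[7,6,3,0,4,5](0) P2=[3,2,3,0,1,0](2)
Move 5: P1 pit0 -> P1=[0,7,4,1,5,6](1) P2=[4,2,3,0,1,0](2)
Move 6: P2 pit2 -> P1=[0,7,4,1,5,6](1) P2=[4,2,0,1,2,1](2)
Move 7: P1 pit1 -> P1=[0,0,5,2,6,7](2) P2=[5,3,0,1,2,1](2)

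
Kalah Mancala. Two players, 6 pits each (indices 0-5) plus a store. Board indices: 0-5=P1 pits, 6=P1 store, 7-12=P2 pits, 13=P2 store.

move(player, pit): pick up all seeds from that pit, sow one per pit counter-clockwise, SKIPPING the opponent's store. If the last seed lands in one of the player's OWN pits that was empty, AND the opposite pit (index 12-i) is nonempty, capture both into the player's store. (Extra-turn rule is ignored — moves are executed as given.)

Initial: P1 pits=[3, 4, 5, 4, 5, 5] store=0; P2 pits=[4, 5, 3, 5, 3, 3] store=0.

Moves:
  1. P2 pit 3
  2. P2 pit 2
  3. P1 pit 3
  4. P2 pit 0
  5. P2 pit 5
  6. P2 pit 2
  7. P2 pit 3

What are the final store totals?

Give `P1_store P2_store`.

Answer: 1 3

Derivation:
Move 1: P2 pit3 -> P1=[4,5,5,4,5,5](0) P2=[4,5,3,0,4,4](1)
Move 2: P2 pit2 -> P1=[4,5,5,4,5,5](0) P2=[4,5,0,1,5,5](1)
Move 3: P1 pit3 -> P1=[4,5,5,0,6,6](1) P2=[5,5,0,1,5,5](1)
Move 4: P2 pit0 -> P1=[4,5,5,0,6,6](1) P2=[0,6,1,2,6,6](1)
Move 5: P2 pit5 -> P1=[5,6,6,1,7,6](1) P2=[0,6,1,2,6,0](2)
Move 6: P2 pit2 -> P1=[5,6,6,1,7,6](1) P2=[0,6,0,3,6,0](2)
Move 7: P2 pit3 -> P1=[5,6,6,1,7,6](1) P2=[0,6,0,0,7,1](3)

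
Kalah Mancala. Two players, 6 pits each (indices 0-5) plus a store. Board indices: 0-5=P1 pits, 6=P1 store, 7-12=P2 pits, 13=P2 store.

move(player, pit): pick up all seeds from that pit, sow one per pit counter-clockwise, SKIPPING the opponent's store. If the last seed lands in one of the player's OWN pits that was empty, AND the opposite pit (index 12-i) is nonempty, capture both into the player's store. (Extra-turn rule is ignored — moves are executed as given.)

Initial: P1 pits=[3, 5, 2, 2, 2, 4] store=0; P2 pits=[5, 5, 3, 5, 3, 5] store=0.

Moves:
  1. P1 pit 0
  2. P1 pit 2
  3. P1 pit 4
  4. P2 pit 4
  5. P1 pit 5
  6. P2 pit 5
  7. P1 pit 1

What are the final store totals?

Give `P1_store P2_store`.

Answer: 3 2

Derivation:
Move 1: P1 pit0 -> P1=[0,6,3,3,2,4](0) P2=[5,5,3,5,3,5](0)
Move 2: P1 pit2 -> P1=[0,6,0,4,3,5](0) P2=[5,5,3,5,3,5](0)
Move 3: P1 pit4 -> P1=[0,6,0,4,0,6](1) P2=[6,5,3,5,3,5](0)
Move 4: P2 pit4 -> P1=[1,6,0,4,0,6](1) P2=[6,5,3,5,0,6](1)
Move 5: P1 pit5 -> P1=[1,6,0,4,0,0](2) P2=[7,6,4,6,1,6](1)
Move 6: P2 pit5 -> P1=[2,7,1,5,1,0](2) P2=[7,6,4,6,1,0](2)
Move 7: P1 pit1 -> P1=[2,0,2,6,2,1](3) P2=[8,7,4,6,1,0](2)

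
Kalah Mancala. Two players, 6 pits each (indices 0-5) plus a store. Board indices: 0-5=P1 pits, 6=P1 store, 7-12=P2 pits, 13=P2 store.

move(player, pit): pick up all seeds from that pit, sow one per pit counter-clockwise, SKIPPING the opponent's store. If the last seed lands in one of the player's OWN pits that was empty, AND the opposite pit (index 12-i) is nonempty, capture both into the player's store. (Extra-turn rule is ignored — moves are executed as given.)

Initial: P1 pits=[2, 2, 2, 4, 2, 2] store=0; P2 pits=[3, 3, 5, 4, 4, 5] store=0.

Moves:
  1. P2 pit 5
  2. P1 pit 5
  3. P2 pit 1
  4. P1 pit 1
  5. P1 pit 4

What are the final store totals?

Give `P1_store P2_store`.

Move 1: P2 pit5 -> P1=[3,3,3,5,2,2](0) P2=[3,3,5,4,4,0](1)
Move 2: P1 pit5 -> P1=[3,3,3,5,2,0](1) P2=[4,3,5,4,4,0](1)
Move 3: P2 pit1 -> P1=[3,3,3,5,2,0](1) P2=[4,0,6,5,5,0](1)
Move 4: P1 pit1 -> P1=[3,0,4,6,3,0](1) P2=[4,0,6,5,5,0](1)
Move 5: P1 pit4 -> P1=[3,0,4,6,0,1](2) P2=[5,0,6,5,5,0](1)

Answer: 2 1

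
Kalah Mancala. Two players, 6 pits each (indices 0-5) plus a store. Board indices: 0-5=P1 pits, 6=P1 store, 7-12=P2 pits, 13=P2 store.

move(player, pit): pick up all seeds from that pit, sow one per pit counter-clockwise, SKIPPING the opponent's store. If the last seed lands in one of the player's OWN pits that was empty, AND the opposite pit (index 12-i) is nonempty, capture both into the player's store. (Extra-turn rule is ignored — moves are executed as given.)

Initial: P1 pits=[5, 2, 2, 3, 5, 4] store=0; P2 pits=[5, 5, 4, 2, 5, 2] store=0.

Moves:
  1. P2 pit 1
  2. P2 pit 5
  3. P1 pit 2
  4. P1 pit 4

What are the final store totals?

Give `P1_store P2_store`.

Move 1: P2 pit1 -> P1=[5,2,2,3,5,4](0) P2=[5,0,5,3,6,3](1)
Move 2: P2 pit5 -> P1=[6,3,2,3,5,4](0) P2=[5,0,5,3,6,0](2)
Move 3: P1 pit2 -> P1=[6,3,0,4,6,4](0) P2=[5,0,5,3,6,0](2)
Move 4: P1 pit4 -> P1=[6,3,0,4,0,5](1) P2=[6,1,6,4,6,0](2)

Answer: 1 2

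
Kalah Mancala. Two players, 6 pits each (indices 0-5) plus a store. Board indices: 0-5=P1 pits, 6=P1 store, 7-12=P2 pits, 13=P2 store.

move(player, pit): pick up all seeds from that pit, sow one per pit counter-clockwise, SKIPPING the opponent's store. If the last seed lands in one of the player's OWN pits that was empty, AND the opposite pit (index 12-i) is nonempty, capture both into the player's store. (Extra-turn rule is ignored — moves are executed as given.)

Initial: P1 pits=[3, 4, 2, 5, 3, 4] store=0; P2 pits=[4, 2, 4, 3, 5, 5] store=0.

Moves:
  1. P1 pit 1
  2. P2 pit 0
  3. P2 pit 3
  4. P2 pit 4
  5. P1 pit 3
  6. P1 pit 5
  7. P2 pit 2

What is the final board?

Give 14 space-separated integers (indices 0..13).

Move 1: P1 pit1 -> P1=[3,0,3,6,4,5](0) P2=[4,2,4,3,5,5](0)
Move 2: P2 pit0 -> P1=[3,0,3,6,4,5](0) P2=[0,3,5,4,6,5](0)
Move 3: P2 pit3 -> P1=[4,0,3,6,4,5](0) P2=[0,3,5,0,7,6](1)
Move 4: P2 pit4 -> P1=[5,1,4,7,5,5](0) P2=[0,3,5,0,0,7](2)
Move 5: P1 pit3 -> P1=[5,1,4,0,6,6](1) P2=[1,4,6,1,0,7](2)
Move 6: P1 pit5 -> P1=[5,1,4,0,6,0](2) P2=[2,5,7,2,1,7](2)
Move 7: P2 pit2 -> P1=[6,2,5,0,6,0](2) P2=[2,5,0,3,2,8](3)

Answer: 6 2 5 0 6 0 2 2 5 0 3 2 8 3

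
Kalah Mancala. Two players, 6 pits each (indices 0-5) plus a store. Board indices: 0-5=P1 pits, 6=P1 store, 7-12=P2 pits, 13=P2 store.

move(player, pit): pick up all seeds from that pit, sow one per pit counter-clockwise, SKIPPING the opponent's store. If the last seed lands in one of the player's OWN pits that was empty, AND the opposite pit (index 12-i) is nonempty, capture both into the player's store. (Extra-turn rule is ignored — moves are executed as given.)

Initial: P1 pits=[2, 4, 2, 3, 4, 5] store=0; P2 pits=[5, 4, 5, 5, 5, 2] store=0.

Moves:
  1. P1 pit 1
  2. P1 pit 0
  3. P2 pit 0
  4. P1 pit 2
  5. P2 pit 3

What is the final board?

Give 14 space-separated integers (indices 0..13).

Move 1: P1 pit1 -> P1=[2,0,3,4,5,6](0) P2=[5,4,5,5,5,2](0)
Move 2: P1 pit0 -> P1=[0,1,4,4,5,6](0) P2=[5,4,5,5,5,2](0)
Move 3: P2 pit0 -> P1=[0,1,4,4,5,6](0) P2=[0,5,6,6,6,3](0)
Move 4: P1 pit2 -> P1=[0,1,0,5,6,7](1) P2=[0,5,6,6,6,3](0)
Move 5: P2 pit3 -> P1=[1,2,1,5,6,7](1) P2=[0,5,6,0,7,4](1)

Answer: 1 2 1 5 6 7 1 0 5 6 0 7 4 1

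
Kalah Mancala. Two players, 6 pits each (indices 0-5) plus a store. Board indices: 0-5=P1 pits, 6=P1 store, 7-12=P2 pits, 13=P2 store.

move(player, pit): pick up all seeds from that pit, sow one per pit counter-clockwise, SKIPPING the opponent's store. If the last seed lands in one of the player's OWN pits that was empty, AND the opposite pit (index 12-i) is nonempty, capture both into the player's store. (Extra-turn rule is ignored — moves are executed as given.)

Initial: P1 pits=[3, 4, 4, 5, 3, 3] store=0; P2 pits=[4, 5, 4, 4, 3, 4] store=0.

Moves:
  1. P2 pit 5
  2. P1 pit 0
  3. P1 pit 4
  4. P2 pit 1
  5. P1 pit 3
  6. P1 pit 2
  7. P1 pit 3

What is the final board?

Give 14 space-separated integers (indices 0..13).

Move 1: P2 pit5 -> P1=[4,5,5,5,3,3](0) P2=[4,5,4,4,3,0](1)
Move 2: P1 pit0 -> P1=[0,6,6,6,4,3](0) P2=[4,5,4,4,3,0](1)
Move 3: P1 pit4 -> P1=[0,6,6,6,0,4](1) P2=[5,6,4,4,3,0](1)
Move 4: P2 pit1 -> P1=[1,6,6,6,0,4](1) P2=[5,0,5,5,4,1](2)
Move 5: P1 pit3 -> P1=[1,6,6,0,1,5](2) P2=[6,1,6,5,4,1](2)
Move 6: P1 pit2 -> P1=[1,6,0,1,2,6](3) P2=[7,2,6,5,4,1](2)
Move 7: P1 pit3 -> P1=[1,6,0,0,3,6](3) P2=[7,2,6,5,4,1](2)

Answer: 1 6 0 0 3 6 3 7 2 6 5 4 1 2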